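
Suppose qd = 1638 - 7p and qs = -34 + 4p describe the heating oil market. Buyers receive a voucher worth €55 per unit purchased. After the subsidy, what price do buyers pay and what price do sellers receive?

Buyers pay €132; sellers receive €187

Pre-subsidy: 1638 - 7p = -34 + 4p gives p* = 152, q* = 574.
With the rebate, buyers effectively pay pb = ps − 55, where ps is the price sellers receive.
Demand in terms of ps becomes qd = 1638 − 7(ps − 55) = 2023 - 7ps. Setting this equal to supply: 2023 - 7ps = -34 + 4ps, so ps = 187.
Buyers pay pb = 187 − 55 = 132; q' = -34 + 4·187 = 714.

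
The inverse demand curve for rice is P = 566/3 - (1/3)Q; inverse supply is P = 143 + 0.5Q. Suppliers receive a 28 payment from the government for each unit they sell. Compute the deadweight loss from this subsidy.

Pre-subsidy: 566/3 - (1/3)Q = 143 + 0.5Q gives Q* = 54.8 and P* = 170.4.
With the subsidy, sellers receive Ps = Pb + 28 for each unit, where Pb is the price buyers pay.
On the curves, Pb = 566/3 - (1/3)Q and Ps = 143 + 0.5Q; the wedge Ps − Pb = 28 gives 143 + 0.5Q − (566/3 - (1/3)Q) = 28, so Q' = 88.4.
Then Pb = 566/3 − (1/3)·88.4 = 159.2 and Ps = 143 + 0.5·88.4 = 187.2.
The subsidy expands output by 88.4 − 54.8 = 33.6 past the efficient level; on those units the gap between marginal cost and willingness to pay runs from 0 up to 28.
DWL = ½ × 28 × 33.6 = 470.4.

Deadweight loss = 470.4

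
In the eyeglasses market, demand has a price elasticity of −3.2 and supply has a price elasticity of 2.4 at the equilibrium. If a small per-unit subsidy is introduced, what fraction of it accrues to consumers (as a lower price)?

Consumer share = 3/7

For a small subsidy around the equilibrium, the benefit split depends on the relative slopes, which at a point are proportional to the elasticities.
Buyer share = εs/(εs + |εd|) = 2.4/(2.4 + 3.2) = 3/7; seller share = |εd|/(εs + |εd|) = 4/7.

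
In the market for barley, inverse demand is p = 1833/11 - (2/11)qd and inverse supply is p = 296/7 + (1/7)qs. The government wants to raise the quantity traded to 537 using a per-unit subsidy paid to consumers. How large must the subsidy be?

Required subsidy s = 50 per unit

At q = 537, from the demand curve buyers pay pb = 1833/11 − (2/11)·537 = 69; from the supply curve sellers need ps = 296/7 + (1/7)·537 = 119.
The subsidy must fill the gap: s = ps − pb = 119 − 69 = 50.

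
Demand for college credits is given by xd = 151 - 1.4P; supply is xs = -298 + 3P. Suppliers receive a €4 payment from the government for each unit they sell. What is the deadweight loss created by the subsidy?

Deadweight loss = 84/11

Pre-subsidy: 151 - 1.4P = -298 + 3P gives P* = 2245/22, x* = 179/22.
With the subsidy, sellers receive Ps = Pb + 4 for each unit, where Pb is the price buyers pay.
Supply in terms of Pb becomes xs = -298 + 3(Pb + 4) = -286 + 3Pb. Setting this equal to demand: 151 - 1.4Pb = -286 + 3Pb, so Pb = 2185/22.
Sellers receive Ps = 2185/22 + 4 = 2273/22; x' = 151 − 1.4·(2185/22) = 263/22.
The subsidy expands output by 263/22 − 179/22 = 42/11 past the efficient level; on those units the gap between marginal cost and willingness to pay runs from 0 up to 4.
DWL = ½ × 4 × 42/11 = 84/11.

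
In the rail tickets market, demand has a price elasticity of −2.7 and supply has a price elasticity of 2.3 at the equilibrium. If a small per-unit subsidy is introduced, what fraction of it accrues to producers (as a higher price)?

For a small subsidy around the equilibrium, the benefit split depends on the relative slopes, which at a point are proportional to the elasticities.
Buyer share = εs/(εs + |εd|) = 2.3/(2.3 + 2.7) = 0.46; seller share = |εd|/(εs + |εd|) = 0.54.
So producers capture 0.54 of the subsidy.

Producer share = 0.54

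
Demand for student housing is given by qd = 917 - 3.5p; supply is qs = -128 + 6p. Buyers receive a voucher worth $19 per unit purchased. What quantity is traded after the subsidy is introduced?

Pre-subsidy: 917 - 3.5p = -128 + 6p gives p* = 110, q* = 532.
With the rebate, buyers effectively pay pb = ps − 19, where ps is the price sellers receive.
Demand in terms of ps becomes qd = 917 − 3.5(ps − 19) = 983.5 - 3.5ps. Setting this equal to supply: 983.5 - 3.5ps = -128 + 6ps, so ps = 117.
Buyers pay pb = 117 − 19 = 98; q' = -128 + 6·117 = 574.

q' = 574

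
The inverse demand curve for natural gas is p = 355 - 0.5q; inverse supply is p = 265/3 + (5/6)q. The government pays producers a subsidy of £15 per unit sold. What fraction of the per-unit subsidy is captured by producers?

Pre-subsidy: 355 - 0.5q = 265/3 + (5/6)q gives q* = 200 and p* = 255.
With the subsidy, sellers receive ps = pb + 15 for each unit, where pb is the price buyers pay.
On the curves, pb = 355 - 0.5q and ps = 265/3 + (5/6)q; the wedge ps − pb = 15 gives 265/3 + (5/6)q − (355 - 0.5q) = 15, so q' = 211.25.
Then pb = 355 − 0.5·211.25 = 249.375 and ps = 265/3 + (5/6)·211.25 = 264.375.
Buyers' price falls by p* − pb = 255 − 249.375 = 5.625; sellers' price rises by ps − p* = 264.375 − 255 = 9.375.
So producers capture 9.375/15 = 0.625 of each unit of subsidy.

Producer share = 0.625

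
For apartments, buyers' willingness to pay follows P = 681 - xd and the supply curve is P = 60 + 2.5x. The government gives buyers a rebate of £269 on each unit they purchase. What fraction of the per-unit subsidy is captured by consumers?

Pre-subsidy: 681 - x = 60 + 2.5x gives x* = 1242/7 and P* = 3525/7.
With the rebate, buyers effectively pay Pb = Ps − 269, where Ps is the price sellers receive.
On the curves, Pb = 681 - x and Ps = 60 + 2.5x; the wedge Ps − Pb = 269 gives 60 + 2.5x − (681 - x) = 269, so x' = 1780/7.
Then Pb = 681 − 1·(1780/7) = 2987/7 and Ps = 60 + 2.5·(1780/7) = 4870/7.
Buyers' price falls by P* − Pb = 3525/7 − 2987/7 = 538/7; sellers' price rises by Ps − P* = 4870/7 − 3525/7 = 1345/7.
So consumers capture (538/7)/269 = 2/7 of each unit of subsidy.

Consumer share = 2/7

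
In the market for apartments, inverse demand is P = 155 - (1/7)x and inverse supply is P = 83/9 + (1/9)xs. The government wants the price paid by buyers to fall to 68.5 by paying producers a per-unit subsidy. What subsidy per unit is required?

At a buyer price of 68.5, quantity demanded is 1085 − 7·68.5 = 605.5.
Sellers supply 605.5 only when they receive Ps = 83/9 + (1/9)·605.5 = 76.5.
s = Ps − Pb = 76.5 − 68.5 = 8.

Required subsidy s = 8 per unit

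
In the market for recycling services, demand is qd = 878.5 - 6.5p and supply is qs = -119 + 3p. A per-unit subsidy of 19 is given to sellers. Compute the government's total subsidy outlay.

Pre-subsidy: 878.5 - 6.5p = -119 + 3p gives p* = 105, q* = 196.
With the subsidy, sellers receive ps = pb + 19 for each unit, where pb is the price buyers pay.
Supply in terms of pb becomes qs = -119 + 3(pb + 19) = -62 + 3pb. Setting this equal to demand: 878.5 - 6.5pb = -62 + 3pb, so pb = 99.
Sellers receive ps = 99 + 19 = 118; q' = 878.5 − 6.5·99 = 235.
Government outlay = subsidy × quantity = 19 × 235 = 4465.

Government cost = 4465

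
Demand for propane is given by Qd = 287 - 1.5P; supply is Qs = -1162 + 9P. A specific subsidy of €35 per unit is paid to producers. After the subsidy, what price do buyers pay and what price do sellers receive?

Buyers pay €108; sellers receive €143

Pre-subsidy: 287 - 1.5P = -1162 + 9P gives P* = 138, Q* = 80.
With the subsidy, sellers receive Ps = Pb + 35 for each unit, where Pb is the price buyers pay.
Supply in terms of Pb becomes Qs = -1162 + 9(Pb + 35) = -847 + 9Pb. Setting this equal to demand: 287 - 1.5Pb = -847 + 9Pb, so Pb = 108.
Sellers receive Ps = 108 + 35 = 143; Q' = 287 − 1.5·108 = 125.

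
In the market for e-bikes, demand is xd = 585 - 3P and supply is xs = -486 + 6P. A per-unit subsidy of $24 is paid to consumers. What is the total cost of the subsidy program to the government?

Government cost = $6624

Pre-subsidy: 585 - 3P = -486 + 6P gives P* = 119, x* = 228.
With the rebate, buyers effectively pay Pb = Ps − 24, where Ps is the price sellers receive.
Demand in terms of Ps becomes xd = 585 − 3(Ps − 24) = 657 - 3Ps. Setting this equal to supply: 657 - 3Ps = -486 + 6Ps, so Ps = 127.
Buyers pay Pb = 127 − 24 = 103; x' = -486 + 6·127 = 276.
Government outlay = subsidy × quantity = 24 × 276 = 6624.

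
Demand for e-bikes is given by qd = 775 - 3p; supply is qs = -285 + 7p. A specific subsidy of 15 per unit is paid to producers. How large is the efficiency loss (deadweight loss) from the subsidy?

Deadweight loss = 236.25

Pre-subsidy: 775 - 3p = -285 + 7p gives p* = 106, q* = 457.
With the subsidy, sellers receive ps = pb + 15 for each unit, where pb is the price buyers pay.
Supply in terms of pb becomes qs = -285 + 7(pb + 15) = -180 + 7pb. Setting this equal to demand: 775 - 3pb = -180 + 7pb, so pb = 95.5.
Sellers receive ps = 95.5 + 15 = 110.5; q' = 775 − 3·95.5 = 488.5.
The subsidy expands output by 488.5 − 457 = 31.5 past the efficient level; on those units the gap between marginal cost and willingness to pay runs from 0 up to 15.
DWL = ½ × 15 × 31.5 = 236.25.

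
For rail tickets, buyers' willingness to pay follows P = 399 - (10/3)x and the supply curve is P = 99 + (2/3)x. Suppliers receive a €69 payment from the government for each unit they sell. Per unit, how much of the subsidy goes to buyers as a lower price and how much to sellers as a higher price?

Pre-subsidy: 399 - (10/3)x = 99 + (2/3)x gives x* = 75 and P* = 149.
With the subsidy, sellers receive Ps = Pb + 69 for each unit, where Pb is the price buyers pay.
On the curves, Pb = 399 - (10/3)x and Ps = 99 + (2/3)x; the wedge Ps − Pb = 69 gives 99 + (2/3)x − (399 - (10/3)x) = 69, so x' = 92.25.
Then Pb = 399 − (10/3)·92.25 = 91.5 and Ps = 99 + (2/3)·92.25 = 160.5.
Buyers' price falls by P* − Pb = 149 − 91.5 = 57.5; sellers' price rises by Ps − P* = 160.5 − 149 = 11.5.

Buyers gain €57.5 per unit; sellers gain €11.5 per unit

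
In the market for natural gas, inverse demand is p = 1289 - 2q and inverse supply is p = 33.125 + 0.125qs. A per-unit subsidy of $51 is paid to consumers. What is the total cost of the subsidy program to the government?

Pre-subsidy: 1289 - 2q = 33.125 + 0.125q gives q* = 591 and p* = 107.
With the rebate, buyers effectively pay pb = ps − 51, where ps is the price sellers receive.
On the curves, pb = 1289 - 2q and ps = 33.125 + 0.125q; the wedge ps − pb = 51 gives 33.125 + 0.125q − (1289 - 2q) = 51, so q' = 615.
Then pb = 1289 − 2·615 = 59 and ps = 33.125 + 0.125·615 = 110.
Government outlay = subsidy × quantity = 51 × 615 = 31365.

Government cost = $31365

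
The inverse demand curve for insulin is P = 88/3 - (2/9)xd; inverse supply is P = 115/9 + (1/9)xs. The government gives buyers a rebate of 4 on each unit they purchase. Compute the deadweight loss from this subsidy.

Deadweight loss = 24

Pre-subsidy: 88/3 - (2/9)x = 115/9 + (1/9)x gives x* = 149/3 and P* = 494/27.
With the rebate, buyers effectively pay Pb = Ps − 4, where Ps is the price sellers receive.
On the curves, Pb = 88/3 - (2/9)x and Ps = 115/9 + (1/9)x; the wedge Ps − Pb = 4 gives 115/9 + (1/9)x − (88/3 - (2/9)x) = 4, so x' = 185/3.
Then Pb = 88/3 − (2/9)·(185/3) = 422/27 and Ps = 115/9 + (1/9)·(185/3) = 530/27.
The subsidy expands output by 185/3 − 149/3 = 12 past the efficient level; on those units the gap between marginal cost and willingness to pay runs from 0 up to 4.
DWL = ½ × 4 × 12 = 24.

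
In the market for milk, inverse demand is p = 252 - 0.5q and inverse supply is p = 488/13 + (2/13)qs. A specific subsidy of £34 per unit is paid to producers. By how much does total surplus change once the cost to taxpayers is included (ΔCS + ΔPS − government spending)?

Net change in total surplus = -£884

Pre-subsidy: 252 - 0.5q = 488/13 + (2/13)q gives q* = 328 and p* = 88.
With the subsidy, sellers receive ps = pb + 34 for each unit, where pb is the price buyers pay.
On the curves, pb = 252 - 0.5q and ps = 488/13 + (2/13)q; the wedge ps − pb = 34 gives 488/13 + (2/13)q − (252 - 0.5q) = 34, so q' = 380.
Then pb = 252 − 0.5·380 = 62 and ps = 488/13 + (2/13)·380 = 96.
ΔCS = ½(328 + 380)(88 − 62) = 9204; ΔPS = ½(328 + 380)(96 − 88) = 2832.
Government spending = 34 × 380 = 12920.
Net change = 9204 + 2832 − 12920 = -884. The loss equals the DWL triangle ½·34·52.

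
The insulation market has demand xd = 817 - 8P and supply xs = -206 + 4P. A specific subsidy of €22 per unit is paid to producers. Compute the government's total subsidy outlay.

Pre-subsidy: 817 - 8P = -206 + 4P gives P* = 85.25, x* = 135.
With the subsidy, sellers receive Ps = Pb + 22 for each unit, where Pb is the price buyers pay.
Supply in terms of Pb becomes xs = -206 + 4(Pb + 22) = -118 + 4Pb. Setting this equal to demand: 817 - 8Pb = -118 + 4Pb, so Pb = 935/12.
Sellers receive Ps = 935/12 + 22 = 1199/12; x' = 817 − 8·(935/12) = 581/3.
Government outlay = subsidy × quantity = 22 × 581/3 = 12782/3.

Government cost = 12782/3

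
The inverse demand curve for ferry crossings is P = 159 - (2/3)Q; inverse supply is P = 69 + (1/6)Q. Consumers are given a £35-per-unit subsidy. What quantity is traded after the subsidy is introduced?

Q' = 150

Pre-subsidy: 159 - (2/3)Q = 69 + (1/6)Q gives Q* = 108 and P* = 87.
With the rebate, buyers effectively pay Pb = Ps − 35, where Ps is the price sellers receive.
On the curves, Pb = 159 - (2/3)Q and Ps = 69 + (1/6)Q; the wedge Ps − Pb = 35 gives 69 + (1/6)Q − (159 - (2/3)Q) = 35, so Q' = 150.
Then Pb = 159 − (2/3)·150 = 59 and Ps = 69 + (1/6)·150 = 94.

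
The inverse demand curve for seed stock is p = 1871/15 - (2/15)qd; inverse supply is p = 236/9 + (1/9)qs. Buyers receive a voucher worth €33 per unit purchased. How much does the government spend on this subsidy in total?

Pre-subsidy: 1871/15 - (2/15)q = 236/9 + (1/9)q gives q* = 403 and p* = 71.
With the rebate, buyers effectively pay pb = ps − 33, where ps is the price sellers receive.
On the curves, pb = 1871/15 - (2/15)q and ps = 236/9 + (1/9)q; the wedge ps − pb = 33 gives 236/9 + (1/9)q − (1871/15 - (2/15)q) = 33, so q' = 538.
Then pb = 1871/15 − (2/15)·538 = 53 and ps = 236/9 + (1/9)·538 = 86.
Government outlay = subsidy × quantity = 33 × 538 = 17754.

Government cost = €17754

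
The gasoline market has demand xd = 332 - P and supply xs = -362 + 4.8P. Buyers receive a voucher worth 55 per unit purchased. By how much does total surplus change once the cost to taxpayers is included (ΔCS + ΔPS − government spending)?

Net change in total surplus = -36300/29

Pre-subsidy: 332 - P = -362 + 4.8P gives P* = 3470/29, x* = 6158/29.
With the rebate, buyers effectively pay Pb = Ps − 55, where Ps is the price sellers receive.
Demand in terms of Ps becomes xd = 332 − 1(Ps − 55) = 387 - Ps. Setting this equal to supply: 387 - Ps = -362 + 4.8Ps, so Ps = 3745/29.
Buyers pay Pb = 3745/29 − 55 = 2150/29; x' = -362 + 4.8·(3745/29) = 7478/29.
ΔCS = ½(6158/29 + 7478/29)(3470/29 − 2150/29) = 8999760/841; ΔPS = ½(6158/29 + 7478/29)(3745/29 − 3470/29) = 1874950/841.
Government spending = 55 × 7478/29 = 411290/29.
Net change = 8999760/841 + 1874950/841 − 411290/29 = -36300/29. The loss equals the DWL triangle ½·55·1320/29.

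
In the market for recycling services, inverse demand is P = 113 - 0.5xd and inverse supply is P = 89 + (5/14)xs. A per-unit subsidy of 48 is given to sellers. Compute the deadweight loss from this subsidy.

Pre-subsidy: 113 - 0.5x = 89 + (5/14)x gives x* = 28 and P* = 99.
With the subsidy, sellers receive Ps = Pb + 48 for each unit, where Pb is the price buyers pay.
On the curves, Pb = 113 - 0.5x and Ps = 89 + (5/14)x; the wedge Ps − Pb = 48 gives 89 + (5/14)x − (113 - 0.5x) = 48, so x' = 84.
Then Pb = 113 − 0.5·84 = 71 and Ps = 89 + (5/14)·84 = 119.
The subsidy expands output by 84 − 28 = 56 past the efficient level; on those units the gap between marginal cost and willingness to pay runs from 0 up to 48.
DWL = ½ × 48 × 56 = 1344.

Deadweight loss = 1344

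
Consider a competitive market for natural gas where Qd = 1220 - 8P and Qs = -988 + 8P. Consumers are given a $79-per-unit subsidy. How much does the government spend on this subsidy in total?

Pre-subsidy: 1220 - 8P = -988 + 8P gives P* = 138, Q* = 116.
With the rebate, buyers effectively pay Pb = Ps − 79, where Ps is the price sellers receive.
Demand in terms of Ps becomes Qd = 1220 − 8(Ps − 79) = 1852 - 8Ps. Setting this equal to supply: 1852 - 8Ps = -988 + 8Ps, so Ps = 177.5.
Buyers pay Pb = 177.5 − 79 = 98.5; Q' = -988 + 8·177.5 = 432.
Government outlay = subsidy × quantity = 79 × 432 = 34128.

Government cost = $34128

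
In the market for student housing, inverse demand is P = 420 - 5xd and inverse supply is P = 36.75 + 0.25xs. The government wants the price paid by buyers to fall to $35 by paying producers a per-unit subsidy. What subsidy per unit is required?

At a buyer price of 35, quantity demanded is 84 − 0.2·35 = 77.
Sellers supply 77 only when they receive Ps = 36.75 + 0.25·77 = 56.
s = Ps − Pb = 56 − 35 = 21.

Required subsidy s = $21 per unit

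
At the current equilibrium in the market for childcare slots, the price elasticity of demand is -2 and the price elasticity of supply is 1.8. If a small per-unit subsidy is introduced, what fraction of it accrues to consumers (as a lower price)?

Consumer share = 9/19

For a small subsidy around the equilibrium, the benefit split depends on the relative slopes, which at a point are proportional to the elasticities.
Buyer share = εs/(εs + |εd|) = 1.8/(1.8 + 2) = 9/19; seller share = |εd|/(εs + |εd|) = 10/19.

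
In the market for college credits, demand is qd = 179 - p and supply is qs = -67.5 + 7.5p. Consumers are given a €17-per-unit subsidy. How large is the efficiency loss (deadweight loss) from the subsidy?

Deadweight loss = €127.5

Pre-subsidy: 179 - p = -67.5 + 7.5p gives p* = 29, q* = 150.
With the rebate, buyers effectively pay pb = ps − 17, where ps is the price sellers receive.
Demand in terms of ps becomes qd = 179 − 1(ps − 17) = 196 - ps. Setting this equal to supply: 196 - ps = -67.5 + 7.5ps, so ps = 31.
Buyers pay pb = 31 − 17 = 14; q' = -67.5 + 7.5·31 = 165.
The subsidy expands output by 165 − 150 = 15 past the efficient level; on those units the gap between marginal cost and willingness to pay runs from 0 up to 17.
DWL = ½ × 17 × 15 = 127.5.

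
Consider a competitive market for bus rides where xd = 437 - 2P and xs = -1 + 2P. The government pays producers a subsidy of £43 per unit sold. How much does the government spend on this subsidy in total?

Pre-subsidy: 437 - 2P = -1 + 2P gives P* = 109.5, x* = 218.
With the subsidy, sellers receive Ps = Pb + 43 for each unit, where Pb is the price buyers pay.
Supply in terms of Pb becomes xs = -1 + 2(Pb + 43) = 85 + 2Pb. Setting this equal to demand: 437 - 2Pb = 85 + 2Pb, so Pb = 88.
Sellers receive Ps = 88 + 43 = 131; x' = 437 − 2·88 = 261.
Government outlay = subsidy × quantity = 43 × 261 = 11223.

Government cost = £11223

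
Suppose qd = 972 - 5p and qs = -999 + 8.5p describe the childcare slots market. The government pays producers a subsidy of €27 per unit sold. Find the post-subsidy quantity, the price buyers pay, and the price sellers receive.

q' = 327; buyers pay €129; sellers receive €156

Pre-subsidy: 972 - 5p = -999 + 8.5p gives p* = 146, q* = 242.
With the subsidy, sellers receive ps = pb + 27 for each unit, where pb is the price buyers pay.
Supply in terms of pb becomes qs = -999 + 8.5(pb + 27) = -769.5 + 8.5pb. Setting this equal to demand: 972 - 5pb = -769.5 + 8.5pb, so pb = 129.
Sellers receive ps = 129 + 27 = 156; q' = 972 − 5·129 = 327.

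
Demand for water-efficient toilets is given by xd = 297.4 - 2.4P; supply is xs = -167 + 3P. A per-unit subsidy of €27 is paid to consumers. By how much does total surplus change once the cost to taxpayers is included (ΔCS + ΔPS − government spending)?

Net change in total surplus = -€486

Pre-subsidy: 297.4 - 2.4P = -167 + 3P gives P* = 86, x* = 91.
With the rebate, buyers effectively pay Pb = Ps − 27, where Ps is the price sellers receive.
Demand in terms of Ps becomes xd = 297.4 − 2.4(Ps − 27) = 362.2 - 2.4Ps. Setting this equal to supply: 362.2 - 2.4Ps = -167 + 3Ps, so Ps = 98.
Buyers pay Pb = 98 − 27 = 71; x' = -167 + 3·98 = 127.
ΔCS = ½(91 + 127)(86 − 71) = 1635; ΔPS = ½(91 + 127)(98 − 86) = 1308.
Government spending = 27 × 127 = 3429.
Net change = 1635 + 1308 − 3429 = -486. The loss equals the DWL triangle ½·27·36.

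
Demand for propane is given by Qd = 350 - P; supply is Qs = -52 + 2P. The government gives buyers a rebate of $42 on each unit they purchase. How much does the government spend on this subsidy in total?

Government cost = $10248

Pre-subsidy: 350 - P = -52 + 2P gives P* = 134, Q* = 216.
With the rebate, buyers effectively pay Pb = Ps − 42, where Ps is the price sellers receive.
Demand in terms of Ps becomes Qd = 350 − 1(Ps − 42) = 392 - Ps. Setting this equal to supply: 392 - Ps = -52 + 2Ps, so Ps = 148.
Buyers pay Pb = 148 − 42 = 106; Q' = -52 + 2·148 = 244.
Government outlay = subsidy × quantity = 42 × 244 = 10248.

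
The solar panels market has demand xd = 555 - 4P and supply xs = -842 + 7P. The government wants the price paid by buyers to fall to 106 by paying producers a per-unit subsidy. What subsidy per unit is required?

Required subsidy s = 33 per unit

At a buyer price of 106, quantity demanded is 555 − 4·106 = 131.
Sellers supply 131 only when they receive Ps with -842 + 7·Ps = 131, i.e. Ps = 139.
s = Ps − Pb = 139 − 106 = 33.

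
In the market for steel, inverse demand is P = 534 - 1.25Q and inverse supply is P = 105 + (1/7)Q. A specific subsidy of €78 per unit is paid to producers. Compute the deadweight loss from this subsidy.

Deadweight loss = €2184

Pre-subsidy: 534 - 1.25Q = 105 + (1/7)Q gives Q* = 308 and P* = 149.
With the subsidy, sellers receive Ps = Pb + 78 for each unit, where Pb is the price buyers pay.
On the curves, Pb = 534 - 1.25Q and Ps = 105 + (1/7)Q; the wedge Ps − Pb = 78 gives 105 + (1/7)Q − (534 - 1.25Q) = 78, so Q' = 364.
Then Pb = 534 − 1.25·364 = 79 and Ps = 105 + (1/7)·364 = 157.
The subsidy expands output by 364 − 308 = 56 past the efficient level; on those units the gap between marginal cost and willingness to pay runs from 0 up to 78.
DWL = ½ × 78 × 56 = 2184.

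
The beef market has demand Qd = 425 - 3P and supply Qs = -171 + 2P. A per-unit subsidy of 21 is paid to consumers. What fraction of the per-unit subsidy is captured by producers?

Producer share = 0.6

Pre-subsidy: 425 - 3P = -171 + 2P gives P* = 119.2, Q* = 67.4.
With the rebate, buyers effectively pay Pb = Ps − 21, where Ps is the price sellers receive.
Demand in terms of Ps becomes Qd = 425 − 3(Ps − 21) = 488 - 3Ps. Setting this equal to supply: 488 - 3Ps = -171 + 2Ps, so Ps = 131.8.
Buyers pay Pb = 131.8 − 21 = 110.8; Q' = -171 + 2·131.8 = 92.6.
Buyers' price falls by P* − Pb = 119.2 − 110.8 = 8.4; sellers' price rises by Ps − P* = 131.8 − 119.2 = 12.6.
So producers capture 12.6/21 = 0.6 of each unit of subsidy.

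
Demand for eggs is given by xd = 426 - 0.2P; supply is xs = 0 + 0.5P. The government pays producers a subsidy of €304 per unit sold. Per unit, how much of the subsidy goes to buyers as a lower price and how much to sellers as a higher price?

Pre-subsidy: 426 - 0.2P = 0 + 0.5P gives P* = 4260/7, x* = 2130/7.
With the subsidy, sellers receive Ps = Pb + 304 for each unit, where Pb is the price buyers pay.
Supply in terms of Pb becomes xs = 0 + 0.5(Pb + 304) = 152 + 0.5Pb. Setting this equal to demand: 426 - 0.2Pb = 152 + 0.5Pb, so Pb = 2740/7.
Sellers receive Ps = 2740/7 + 304 = 4868/7; x' = 426 − 0.2·(2740/7) = 2434/7.
Buyers' price falls by P* − Pb = 4260/7 − 2740/7 = 1520/7; sellers' price rises by Ps − P* = 4868/7 − 4260/7 = 608/7.

Buyers gain 1520/7 per unit; sellers gain 608/7 per unit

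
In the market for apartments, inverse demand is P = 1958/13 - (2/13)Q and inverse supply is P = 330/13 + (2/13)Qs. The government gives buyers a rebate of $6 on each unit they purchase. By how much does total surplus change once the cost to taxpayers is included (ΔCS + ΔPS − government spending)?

Pre-subsidy: 1958/13 - (2/13)Q = 330/13 + (2/13)Q gives Q* = 407 and P* = 88.
With the rebate, buyers effectively pay Pb = Ps − 6, where Ps is the price sellers receive.
On the curves, Pb = 1958/13 - (2/13)Q and Ps = 330/13 + (2/13)Q; the wedge Ps − Pb = 6 gives 330/13 + (2/13)Q − (1958/13 - (2/13)Q) = 6, so Q' = 426.5.
Then Pb = 1958/13 − (2/13)·426.5 = 85 and Ps = 330/13 + (2/13)·426.5 = 91.
ΔCS = ½(407 + 426.5)(88 − 85) = 1250.25; ΔPS = ½(407 + 426.5)(91 − 88) = 1250.25.
Government spending = 6 × 426.5 = 2559.
Net change = 1250.25 + 1250.25 − 2559 = -58.5. The loss equals the DWL triangle ½·6·19.5.

Net change in total surplus = -$58.5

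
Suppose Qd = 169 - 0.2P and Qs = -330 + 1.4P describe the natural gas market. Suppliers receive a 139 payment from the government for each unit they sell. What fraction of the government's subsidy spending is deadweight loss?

Pre-subsidy: 169 - 0.2P = -330 + 1.4P gives P* = 311.875, Q* = 106.625.
With the subsidy, sellers receive Ps = Pb + 139 for each unit, where Pb is the price buyers pay.
Supply in terms of Pb becomes Qs = -330 + 1.4(Pb + 139) = -135.4 + 1.4Pb. Setting this equal to demand: 169 - 0.2Pb = -135.4 + 1.4Pb, so Pb = 190.25.
Sellers receive Ps = 190.25 + 139 = 329.25; Q' = 169 − 0.2·190.25 = 130.95.
ΔCS = ½(106.625 + 130.95)(311.875 − 190.25) = 14447.5296875; ΔPS = ½(106.625 + 130.95)(329.25 − 311.875) = 2063.9328125.
Government spending = 139 × 130.95 = 18202.05.
DWL = ½ × 139 × (130.95 − 106.625) = 1690.5875; fraction = 1690.5875 / 18202.05 = 973/10476.

DWL / government spending = 973/10476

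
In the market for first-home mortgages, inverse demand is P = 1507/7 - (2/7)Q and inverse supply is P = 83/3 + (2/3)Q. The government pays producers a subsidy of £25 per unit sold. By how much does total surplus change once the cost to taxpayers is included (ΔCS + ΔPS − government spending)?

Pre-subsidy: 1507/7 - (2/7)Q = 83/3 + (2/3)Q gives Q* = 197 and P* = 159.
With the subsidy, sellers receive Ps = Pb + 25 for each unit, where Pb is the price buyers pay.
On the curves, Pb = 1507/7 - (2/7)Q and Ps = 83/3 + (2/3)Q; the wedge Ps − Pb = 25 gives 83/3 + (2/3)Q − (1507/7 - (2/7)Q) = 25, so Q' = 223.25.
Then Pb = 1507/7 − (2/7)·223.25 = 151.5 and Ps = 83/3 + (2/3)·223.25 = 176.5.
ΔCS = ½(197 + 223.25)(159 − 151.5) = 1575.9375; ΔPS = ½(197 + 223.25)(176.5 − 159) = 3677.1875.
Government spending = 25 × 223.25 = 5581.25.
Net change = 1575.9375 + 3677.1875 − 5581.25 = -328.125. The loss equals the DWL triangle ½·25·26.25.

Net change in total surplus = -£328.125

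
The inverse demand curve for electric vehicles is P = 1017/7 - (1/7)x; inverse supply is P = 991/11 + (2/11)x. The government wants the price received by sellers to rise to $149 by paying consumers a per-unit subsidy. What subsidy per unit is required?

Required subsidy s = $50 per unit

At a seller price of 149, quantity supplied is -495.5 + 5.5·149 = 324.
Buyers absorb 324 only when they pay Pb = 1017/7 − (1/7)·324 = 99.
s = Ps − Pb = 149 − 99 = 50.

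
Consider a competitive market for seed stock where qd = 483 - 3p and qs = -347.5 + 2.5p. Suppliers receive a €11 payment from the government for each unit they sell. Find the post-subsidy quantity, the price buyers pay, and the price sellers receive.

Pre-subsidy: 483 - 3p = -347.5 + 2.5p gives p* = 151, q* = 30.
With the subsidy, sellers receive ps = pb + 11 for each unit, where pb is the price buyers pay.
Supply in terms of pb becomes qs = -347.5 + 2.5(pb + 11) = -320 + 2.5pb. Setting this equal to demand: 483 - 3pb = -320 + 2.5pb, so pb = 146.
Sellers receive ps = 146 + 11 = 157; q' = 483 − 3·146 = 45.

q' = 45; buyers pay €146; sellers receive €157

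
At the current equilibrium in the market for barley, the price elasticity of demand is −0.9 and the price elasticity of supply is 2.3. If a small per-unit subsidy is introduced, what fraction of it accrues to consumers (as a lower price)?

For a small subsidy around the equilibrium, the benefit split depends on the relative slopes, which at a point are proportional to the elasticities.
Buyer share = εs/(εs + |εd|) = 2.3/(2.3 + 0.9) = 0.71875; seller share = |εd|/(εs + |εd|) = 0.28125.

Consumer share = 0.71875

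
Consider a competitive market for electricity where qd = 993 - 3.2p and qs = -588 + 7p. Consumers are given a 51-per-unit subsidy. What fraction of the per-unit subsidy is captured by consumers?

Pre-subsidy: 993 - 3.2p = -588 + 7p gives p* = 155, q* = 497.
With the rebate, buyers effectively pay pb = ps − 51, where ps is the price sellers receive.
Demand in terms of ps becomes qd = 993 − 3.2(ps − 51) = 1156.2 - 3.2ps. Setting this equal to supply: 1156.2 - 3.2ps = -588 + 7ps, so ps = 171.
Buyers pay pb = 171 − 51 = 120; q' = -588 + 7·171 = 609.
Buyers' price falls by p* − pb = 155 − 120 = 35; sellers' price rises by ps − p* = 171 − 155 = 16.
So consumers capture 35/51 = 35/51 of each unit of subsidy.

Consumer share = 35/51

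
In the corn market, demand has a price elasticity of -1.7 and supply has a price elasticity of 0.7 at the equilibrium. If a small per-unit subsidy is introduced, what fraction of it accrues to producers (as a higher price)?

Producer share = 17/24

For a small subsidy around the equilibrium, the benefit split depends on the relative slopes, which at a point are proportional to the elasticities.
Buyer share = εs/(εs + |εd|) = 0.7/(0.7 + 1.7) = 7/24; seller share = |εd|/(εs + |εd|) = 17/24.
So producers capture 17/24 of the subsidy.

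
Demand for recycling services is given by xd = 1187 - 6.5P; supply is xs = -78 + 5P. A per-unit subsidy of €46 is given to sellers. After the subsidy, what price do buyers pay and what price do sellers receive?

Pre-subsidy: 1187 - 6.5P = -78 + 5P gives P* = 110, x* = 472.
With the subsidy, sellers receive Ps = Pb + 46 for each unit, where Pb is the price buyers pay.
Supply in terms of Pb becomes xs = -78 + 5(Pb + 46) = 152 + 5Pb. Setting this equal to demand: 1187 - 6.5Pb = 152 + 5Pb, so Pb = 90.
Sellers receive Ps = 90 + 46 = 136; x' = 1187 − 6.5·90 = 602.

Buyers pay €90; sellers receive €136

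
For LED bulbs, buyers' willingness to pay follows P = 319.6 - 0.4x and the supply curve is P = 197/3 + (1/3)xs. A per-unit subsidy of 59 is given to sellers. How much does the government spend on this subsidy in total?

Pre-subsidy: 319.6 - 0.4x = 197/3 + (1/3)x gives x* = 3809/11 and P* = 1992/11.
With the subsidy, sellers receive Ps = Pb + 59 for each unit, where Pb is the price buyers pay.
On the curves, Pb = 319.6 - 0.4x and Ps = 197/3 + (1/3)x; the wedge Ps − Pb = 59 gives 197/3 + (1/3)x − (319.6 - 0.4x) = 59, so x' = 4694/11.
Then Pb = 319.6 − 0.4·(4694/11) = 1638/11 and Ps = 197/3 + (1/3)·(4694/11) = 2287/11.
Government outlay = subsidy × quantity = 59 × 4694/11 = 276946/11.

Government cost = 276946/11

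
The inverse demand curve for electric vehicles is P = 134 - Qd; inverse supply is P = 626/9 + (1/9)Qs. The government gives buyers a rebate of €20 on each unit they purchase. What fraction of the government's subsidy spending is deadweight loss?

Pre-subsidy: 134 - Q = 626/9 + (1/9)Q gives Q* = 58 and P* = 76.
With the rebate, buyers effectively pay Pb = Ps − 20, where Ps is the price sellers receive.
On the curves, Pb = 134 - Q and Ps = 626/9 + (1/9)Q; the wedge Ps − Pb = 20 gives 626/9 + (1/9)Q − (134 - Q) = 20, so Q' = 76.
Then Pb = 134 − 1·76 = 58 and Ps = 626/9 + (1/9)·76 = 78.
ΔCS = ½(58 + 76)(76 − 58) = 1206; ΔPS = ½(58 + 76)(78 − 76) = 134.
Government spending = 20 × 76 = 1520.
DWL = ½ × 20 × (76 − 58) = 180; fraction = 180 / 1520 = 9/76.

DWL / government spending = 9/76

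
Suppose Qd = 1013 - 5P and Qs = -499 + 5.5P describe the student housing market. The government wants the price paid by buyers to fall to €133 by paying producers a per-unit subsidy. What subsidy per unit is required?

Required subsidy s = €21 per unit

At a buyer price of 133, quantity demanded is 1013 − 5·133 = 348.
Sellers supply 348 only when they receive Ps with -499 + 5.5·Ps = 348, i.e. Ps = 154.
s = Ps − Pb = 154 − 133 = 21.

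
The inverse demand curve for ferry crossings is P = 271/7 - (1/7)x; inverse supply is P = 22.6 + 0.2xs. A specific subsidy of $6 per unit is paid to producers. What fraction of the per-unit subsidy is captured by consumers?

Pre-subsidy: 271/7 - (1/7)x = 22.6 + 0.2x gives x* = 47 and P* = 32.
With the subsidy, sellers receive Ps = Pb + 6 for each unit, where Pb is the price buyers pay.
On the curves, Pb = 271/7 - (1/7)x and Ps = 22.6 + 0.2x; the wedge Ps − Pb = 6 gives 22.6 + 0.2x − (271/7 - (1/7)x) = 6, so x' = 64.5.
Then Pb = 271/7 − (1/7)·64.5 = 29.5 and Ps = 22.6 + 0.2·64.5 = 35.5.
Buyers' price falls by P* − Pb = 32 − 29.5 = 2.5; sellers' price rises by Ps − P* = 35.5 − 32 = 3.5.
So consumers capture 2.5/6 = 5/12 of each unit of subsidy.

Consumer share = 5/12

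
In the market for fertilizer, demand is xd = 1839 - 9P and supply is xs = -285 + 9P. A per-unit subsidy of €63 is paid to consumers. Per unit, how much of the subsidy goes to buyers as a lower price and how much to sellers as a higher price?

Pre-subsidy: 1839 - 9P = -285 + 9P gives P* = 118, x* = 777.
With the rebate, buyers effectively pay Pb = Ps − 63, where Ps is the price sellers receive.
Demand in terms of Ps becomes xd = 1839 − 9(Ps − 63) = 2406 - 9Ps. Setting this equal to supply: 2406 - 9Ps = -285 + 9Ps, so Ps = 149.5.
Buyers pay Pb = 149.5 − 63 = 86.5; x' = -285 + 9·149.5 = 1060.5.
Buyers' price falls by P* − Pb = 118 − 86.5 = 31.5; sellers' price rises by Ps − P* = 149.5 − 118 = 31.5.

Buyers gain €31.5 per unit; sellers gain €31.5 per unit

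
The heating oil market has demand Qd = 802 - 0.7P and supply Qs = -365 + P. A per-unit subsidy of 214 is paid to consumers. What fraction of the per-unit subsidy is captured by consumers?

Pre-subsidy: 802 - 0.7P = -365 + P gives P* = 11670/17, Q* = 5465/17.
With the rebate, buyers effectively pay Pb = Ps − 214, where Ps is the price sellers receive.
Demand in terms of Ps becomes Qd = 802 − 0.7(Ps − 214) = 951.8 - 0.7Ps. Setting this equal to supply: 951.8 - 0.7Ps = -365 + Ps, so Ps = 13168/17.
Buyers pay Pb = 13168/17 − 214 = 9530/17; Q' = -365 + 1·(13168/17) = 6963/17.
Buyers' price falls by P* − Pb = 11670/17 − 9530/17 = 2140/17; sellers' price rises by Ps − P* = 13168/17 − 11670/17 = 1498/17.
So consumers capture (2140/17)/214 = 10/17 of each unit of subsidy.

Consumer share = 10/17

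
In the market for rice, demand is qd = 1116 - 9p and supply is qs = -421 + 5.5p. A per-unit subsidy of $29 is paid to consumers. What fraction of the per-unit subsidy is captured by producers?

Pre-subsidy: 1116 - 9p = -421 + 5.5p gives p* = 106, q* = 162.
With the rebate, buyers effectively pay pb = ps − 29, where ps is the price sellers receive.
Demand in terms of ps becomes qd = 1116 − 9(ps − 29) = 1377 - 9ps. Setting this equal to supply: 1377 - 9ps = -421 + 5.5ps, so ps = 124.
Buyers pay pb = 124 − 29 = 95; q' = -421 + 5.5·124 = 261.
Buyers' price falls by p* − pb = 106 − 95 = 11; sellers' price rises by ps − p* = 124 − 106 = 18.
So producers capture 18/29 = 18/29 of each unit of subsidy.

Producer share = 18/29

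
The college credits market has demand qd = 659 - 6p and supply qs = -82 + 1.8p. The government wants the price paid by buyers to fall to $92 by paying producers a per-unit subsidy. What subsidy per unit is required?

At a buyer price of 92, quantity demanded is 659 − 6·92 = 107.
Sellers supply 107 only when they receive ps with -82 + 1.8·ps = 107, i.e. ps = 105.
s = ps − pb = 105 − 92 = 13.

Required subsidy s = $13 per unit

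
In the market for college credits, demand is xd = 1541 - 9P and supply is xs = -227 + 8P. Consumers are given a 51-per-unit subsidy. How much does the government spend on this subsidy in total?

Pre-subsidy: 1541 - 9P = -227 + 8P gives P* = 104, x* = 605.
With the rebate, buyers effectively pay Pb = Ps − 51, where Ps is the price sellers receive.
Demand in terms of Ps becomes xd = 1541 − 9(Ps − 51) = 2000 - 9Ps. Setting this equal to supply: 2000 - 9Ps = -227 + 8Ps, so Ps = 131.
Buyers pay Pb = 131 − 51 = 80; x' = -227 + 8·131 = 821.
Government outlay = subsidy × quantity = 51 × 821 = 41871.

Government cost = 41871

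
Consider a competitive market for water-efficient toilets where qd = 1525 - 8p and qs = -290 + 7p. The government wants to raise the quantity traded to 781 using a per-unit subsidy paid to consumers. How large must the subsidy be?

At q = 781, invert demand for the buyer price: pb = (1525 − 781)/8 = 93; invert supply for the seller price: ps = (781 − (-290))/7 = 153.
The subsidy must fill the gap: s = ps − pb = 153 − 93 = 60.

Required subsidy s = 60 per unit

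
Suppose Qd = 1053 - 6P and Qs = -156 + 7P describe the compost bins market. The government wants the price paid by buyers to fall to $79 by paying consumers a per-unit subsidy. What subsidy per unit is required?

Required subsidy s = $26 per unit

At a buyer price of 79, quantity demanded is 1053 − 6·79 = 579.
Sellers supply 579 only when they receive Ps with -156 + 7·Ps = 579, i.e. Ps = 105.
s = Ps − Pb = 105 − 79 = 26.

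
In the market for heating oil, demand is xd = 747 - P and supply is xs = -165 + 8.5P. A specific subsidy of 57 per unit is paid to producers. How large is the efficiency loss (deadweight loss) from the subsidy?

Pre-subsidy: 747 - P = -165 + 8.5P gives P* = 96, x* = 651.
With the subsidy, sellers receive Ps = Pb + 57 for each unit, where Pb is the price buyers pay.
Supply in terms of Pb becomes xs = -165 + 8.5(Pb + 57) = 319.5 + 8.5Pb. Setting this equal to demand: 747 - Pb = 319.5 + 8.5Pb, so Pb = 45.
Sellers receive Ps = 45 + 57 = 102; x' = 747 − 1·45 = 702.
The subsidy expands output by 702 − 651 = 51 past the efficient level; on those units the gap between marginal cost and willingness to pay runs from 0 up to 57.
DWL = ½ × 57 × 51 = 1453.5.

Deadweight loss = 1453.5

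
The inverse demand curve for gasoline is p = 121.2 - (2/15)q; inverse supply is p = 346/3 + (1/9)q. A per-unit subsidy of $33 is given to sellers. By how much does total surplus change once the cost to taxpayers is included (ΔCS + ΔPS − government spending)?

Pre-subsidy: 121.2 - (2/15)q = 346/3 + (1/9)q gives q* = 24 and p* = 118.
With the subsidy, sellers receive ps = pb + 33 for each unit, where pb is the price buyers pay.
On the curves, pb = 121.2 - (2/15)q and ps = 346/3 + (1/9)q; the wedge ps − pb = 33 gives 346/3 + (1/9)q − (121.2 - (2/15)q) = 33, so q' = 159.
Then pb = 121.2 − (2/15)·159 = 100 and ps = 346/3 + (1/9)·159 = 133.
ΔCS = ½(24 + 159)(118 − 100) = 1647; ΔPS = ½(24 + 159)(133 − 118) = 1372.5.
Government spending = 33 × 159 = 5247.
Net change = 1647 + 1372.5 − 5247 = -2227.5. The loss equals the DWL triangle ½·33·135.

Net change in total surplus = -$2227.5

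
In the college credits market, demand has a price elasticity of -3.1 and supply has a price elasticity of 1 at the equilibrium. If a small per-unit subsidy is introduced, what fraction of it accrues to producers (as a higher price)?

Producer share = 31/41

For a small subsidy around the equilibrium, the benefit split depends on the relative slopes, which at a point are proportional to the elasticities.
Buyer share = εs/(εs + |εd|) = 1/(1 + 3.1) = 10/41; seller share = |εd|/(εs + |εd|) = 31/41.
So producers capture 31/41 of the subsidy.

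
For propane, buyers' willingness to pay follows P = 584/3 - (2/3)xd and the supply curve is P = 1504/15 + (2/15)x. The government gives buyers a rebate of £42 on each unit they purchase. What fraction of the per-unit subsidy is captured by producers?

Pre-subsidy: 584/3 - (2/3)x = 1504/15 + (2/15)x gives x* = 118 and P* = 116.
With the rebate, buyers effectively pay Pb = Ps − 42, where Ps is the price sellers receive.
On the curves, Pb = 584/3 - (2/3)x and Ps = 1504/15 + (2/15)x; the wedge Ps − Pb = 42 gives 1504/15 + (2/15)x − (584/3 - (2/3)x) = 42, so x' = 170.5.
Then Pb = 584/3 − (2/3)·170.5 = 81 and Ps = 1504/15 + (2/15)·170.5 = 123.
Buyers' price falls by P* − Pb = 116 − 81 = 35; sellers' price rises by Ps − P* = 123 − 116 = 7.
So producers capture 7/42 = 1/6 of each unit of subsidy.

Producer share = 1/6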